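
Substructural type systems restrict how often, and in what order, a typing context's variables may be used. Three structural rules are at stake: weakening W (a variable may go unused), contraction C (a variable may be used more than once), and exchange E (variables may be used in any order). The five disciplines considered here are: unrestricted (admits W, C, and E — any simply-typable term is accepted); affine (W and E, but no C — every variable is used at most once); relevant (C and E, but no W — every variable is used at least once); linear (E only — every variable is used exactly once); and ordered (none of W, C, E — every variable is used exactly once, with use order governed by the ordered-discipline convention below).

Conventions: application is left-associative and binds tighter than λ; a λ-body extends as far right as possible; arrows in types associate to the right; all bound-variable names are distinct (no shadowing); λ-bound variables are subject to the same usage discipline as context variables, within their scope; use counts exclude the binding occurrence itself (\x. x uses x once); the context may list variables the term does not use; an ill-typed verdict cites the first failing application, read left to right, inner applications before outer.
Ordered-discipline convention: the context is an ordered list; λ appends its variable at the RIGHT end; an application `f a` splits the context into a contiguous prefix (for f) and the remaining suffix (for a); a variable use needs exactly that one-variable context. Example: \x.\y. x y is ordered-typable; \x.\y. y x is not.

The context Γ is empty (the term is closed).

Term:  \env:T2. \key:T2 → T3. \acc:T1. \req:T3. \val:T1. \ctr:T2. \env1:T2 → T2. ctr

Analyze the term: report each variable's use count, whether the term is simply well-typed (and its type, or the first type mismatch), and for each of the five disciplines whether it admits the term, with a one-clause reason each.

variable uses: env (bound)=0; key (bound)=0; acc (bound)=0; req (bound)=0; val (bound)=0; ctr (bound)=1; env1 (bound)=0
uses in reading order: ctr
typing: well-typed — term : T2 → (T2 → T3) → T1 → T3 → T1 → T2 → (T2 → T2) → T2
ordered: ✗ — needs weakening: env, key, acc, req, val, env1 unused
linear: ✗ — needs weakening: env, key, acc, req, val, env1 unused
affine: ✓ — env, key, acc, req, val, ctr, env1: no repeats, contraction unneeded
relevant: ✗ — needs weakening: env, key, acc, req, val, env1 unused
unrestricted: ✓ — well-typed at T2 → (T2 → T3) → T1 → T3 → T1 → T2 → (T2 → T2) → T2; no restrictions here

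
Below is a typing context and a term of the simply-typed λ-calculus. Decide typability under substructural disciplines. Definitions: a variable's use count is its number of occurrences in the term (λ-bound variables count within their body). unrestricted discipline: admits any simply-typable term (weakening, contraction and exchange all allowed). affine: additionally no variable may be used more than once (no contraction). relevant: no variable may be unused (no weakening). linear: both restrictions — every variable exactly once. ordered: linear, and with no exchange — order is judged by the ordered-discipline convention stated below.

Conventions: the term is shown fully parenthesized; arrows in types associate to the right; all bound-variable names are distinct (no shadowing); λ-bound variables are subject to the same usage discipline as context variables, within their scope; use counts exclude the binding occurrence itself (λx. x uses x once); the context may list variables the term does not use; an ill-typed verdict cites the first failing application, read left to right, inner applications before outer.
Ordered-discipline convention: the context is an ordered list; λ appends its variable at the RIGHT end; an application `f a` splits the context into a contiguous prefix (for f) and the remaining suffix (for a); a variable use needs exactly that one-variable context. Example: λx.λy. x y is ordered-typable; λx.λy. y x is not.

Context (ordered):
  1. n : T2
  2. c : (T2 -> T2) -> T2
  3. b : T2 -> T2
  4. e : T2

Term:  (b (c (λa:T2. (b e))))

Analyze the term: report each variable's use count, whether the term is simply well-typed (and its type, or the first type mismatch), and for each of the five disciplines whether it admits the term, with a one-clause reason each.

use counts: n: 0×; c: 1×; b: 2×; e: 1×; a (bound): 0×
uses in reading order: b, c, b, e
typing: well-typed at T2
ordered ✗ (b ×2 used more than once (contraction); unused: n, a — weakening required)
linear ✗ (b ×2 used more than once (contraction); unused: n, a — weakening required)
affine ✗ (b ×2 used more than once (contraction))
relevant ✗ (unused: n, a — weakening required)
unrestricted ✓ (type-checks (T2) and nothing is barred)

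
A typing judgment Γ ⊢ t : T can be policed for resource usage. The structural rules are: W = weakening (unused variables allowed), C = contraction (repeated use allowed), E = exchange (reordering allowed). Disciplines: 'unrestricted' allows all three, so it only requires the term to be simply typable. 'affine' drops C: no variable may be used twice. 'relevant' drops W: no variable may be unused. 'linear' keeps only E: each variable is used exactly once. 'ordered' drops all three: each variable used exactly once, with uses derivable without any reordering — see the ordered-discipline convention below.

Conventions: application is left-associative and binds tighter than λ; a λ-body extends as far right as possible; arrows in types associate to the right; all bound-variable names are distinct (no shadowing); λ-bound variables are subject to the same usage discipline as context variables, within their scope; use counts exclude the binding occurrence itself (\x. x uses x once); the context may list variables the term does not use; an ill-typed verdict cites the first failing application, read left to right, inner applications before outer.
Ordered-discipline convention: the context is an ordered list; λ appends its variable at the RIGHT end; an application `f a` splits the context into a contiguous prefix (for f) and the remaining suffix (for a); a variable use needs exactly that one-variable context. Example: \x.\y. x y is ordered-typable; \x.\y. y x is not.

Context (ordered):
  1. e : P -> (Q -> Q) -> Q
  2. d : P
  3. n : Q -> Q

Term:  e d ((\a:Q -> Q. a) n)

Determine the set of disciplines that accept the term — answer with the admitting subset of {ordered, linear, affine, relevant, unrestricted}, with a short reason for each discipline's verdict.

admitted in: ordered, linear, affine, relevant, unrestricted
use counts: e ×1; d ×1; n ×1; a (λ-bound) ×1
use order (left to right): e, d, a, n
typing: ✓ — Q
ordered: ✓, e, d, n, a: once each, no exchange needed
linear: ✓, exactly-once usage across e, d, n, a
affine: ✓, no duplicate uses among e, d, n, a
relevant: ✓, e, d, n, a: all used, weakening unneeded
unrestricted: ✓, typability at Q is all that's needed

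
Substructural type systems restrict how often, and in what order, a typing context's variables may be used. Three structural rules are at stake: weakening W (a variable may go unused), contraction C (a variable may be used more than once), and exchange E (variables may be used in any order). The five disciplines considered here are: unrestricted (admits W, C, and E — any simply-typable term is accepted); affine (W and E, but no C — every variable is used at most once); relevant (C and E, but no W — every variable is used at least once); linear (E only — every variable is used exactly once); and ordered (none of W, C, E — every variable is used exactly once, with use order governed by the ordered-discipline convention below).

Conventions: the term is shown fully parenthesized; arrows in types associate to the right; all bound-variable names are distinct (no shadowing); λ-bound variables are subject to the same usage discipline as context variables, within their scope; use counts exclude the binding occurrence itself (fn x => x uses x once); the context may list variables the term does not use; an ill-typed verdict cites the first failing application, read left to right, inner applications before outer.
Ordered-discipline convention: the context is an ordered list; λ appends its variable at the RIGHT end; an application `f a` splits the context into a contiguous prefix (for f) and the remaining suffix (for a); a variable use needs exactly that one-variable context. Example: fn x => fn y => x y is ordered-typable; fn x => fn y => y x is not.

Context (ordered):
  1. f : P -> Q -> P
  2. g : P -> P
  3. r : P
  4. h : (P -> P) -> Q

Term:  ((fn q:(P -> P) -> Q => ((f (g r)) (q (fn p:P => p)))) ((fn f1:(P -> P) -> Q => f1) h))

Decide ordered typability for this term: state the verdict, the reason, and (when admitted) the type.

yes — f, g, r, h, q, p, f1: once each, no exchange needed; term : P
counts: f: 1, g: 1, r: 1, h: 1, q (bound): 1, p (bound): 1, f1 (bound): 1
uses in reading order: f, g, r, q, p, f1, h
typing: well-typed — term : P
all disciplines: ordered ✓ | linear ✓ | affine ✓ | relevant ✓ | unrestricted ✓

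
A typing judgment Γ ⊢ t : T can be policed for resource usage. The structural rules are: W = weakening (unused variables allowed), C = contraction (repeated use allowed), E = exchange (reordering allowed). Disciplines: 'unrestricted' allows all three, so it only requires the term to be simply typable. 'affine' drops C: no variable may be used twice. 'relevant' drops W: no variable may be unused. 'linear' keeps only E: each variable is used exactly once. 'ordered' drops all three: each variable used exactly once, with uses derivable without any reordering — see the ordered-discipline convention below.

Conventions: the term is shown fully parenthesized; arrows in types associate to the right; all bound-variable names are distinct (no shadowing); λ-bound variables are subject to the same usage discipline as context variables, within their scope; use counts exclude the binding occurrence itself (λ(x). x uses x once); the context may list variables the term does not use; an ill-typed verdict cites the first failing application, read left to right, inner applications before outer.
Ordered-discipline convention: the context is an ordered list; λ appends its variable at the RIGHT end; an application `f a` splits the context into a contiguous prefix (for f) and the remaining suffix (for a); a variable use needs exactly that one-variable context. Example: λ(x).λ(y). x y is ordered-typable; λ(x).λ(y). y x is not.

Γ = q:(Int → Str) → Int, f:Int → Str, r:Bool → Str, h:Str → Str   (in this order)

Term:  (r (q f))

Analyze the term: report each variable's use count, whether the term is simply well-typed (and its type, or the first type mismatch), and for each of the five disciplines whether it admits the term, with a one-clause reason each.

variable uses: q: 1, f: 1, r: 1, h: 0
order of uses: r, q, f
typing: ill-typed: argument of type Int where Bool is required
ordered ✗ (the type mismatch rejects it)
linear ✗ (not simply typable)
affine ✗ (fails simple typing)
relevant ✗ (a type mismatch blocks all five)
unrestricted ✗ (the type mismatch rejects it)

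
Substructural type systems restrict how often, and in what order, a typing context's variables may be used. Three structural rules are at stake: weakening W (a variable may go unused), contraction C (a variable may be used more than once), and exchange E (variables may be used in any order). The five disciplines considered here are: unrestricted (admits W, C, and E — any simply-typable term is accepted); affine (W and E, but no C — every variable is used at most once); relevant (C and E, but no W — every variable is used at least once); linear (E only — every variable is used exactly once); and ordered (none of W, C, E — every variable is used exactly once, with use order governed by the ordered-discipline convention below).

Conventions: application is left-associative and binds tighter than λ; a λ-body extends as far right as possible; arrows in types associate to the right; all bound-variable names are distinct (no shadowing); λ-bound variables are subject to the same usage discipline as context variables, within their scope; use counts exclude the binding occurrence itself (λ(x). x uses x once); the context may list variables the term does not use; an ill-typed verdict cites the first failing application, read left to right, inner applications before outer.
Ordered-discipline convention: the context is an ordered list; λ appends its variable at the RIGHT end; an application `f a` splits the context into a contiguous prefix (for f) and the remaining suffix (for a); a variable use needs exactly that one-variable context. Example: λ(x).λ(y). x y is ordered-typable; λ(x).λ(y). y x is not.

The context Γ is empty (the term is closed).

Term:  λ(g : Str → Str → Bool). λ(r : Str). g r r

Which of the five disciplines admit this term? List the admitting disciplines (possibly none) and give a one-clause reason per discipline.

admitted in: relevant, unrestricted
variable uses: g (λ-bound): 1; r (λ-bound): 2
use order (left to right): g, r, r
typing: the term checks, with type (Str → Str → Bool) → Str → Bool
ordered: ✗, uses contraction: r ×2
linear: ✗, uses contraction: r ×2
affine: ✗, uses contraction: r ×2
relevant: ✓, none of g, r goes unused
unrestricted: ✓, type-checks ((Str → Str → Bool) → Str → Bool) and nothing is barred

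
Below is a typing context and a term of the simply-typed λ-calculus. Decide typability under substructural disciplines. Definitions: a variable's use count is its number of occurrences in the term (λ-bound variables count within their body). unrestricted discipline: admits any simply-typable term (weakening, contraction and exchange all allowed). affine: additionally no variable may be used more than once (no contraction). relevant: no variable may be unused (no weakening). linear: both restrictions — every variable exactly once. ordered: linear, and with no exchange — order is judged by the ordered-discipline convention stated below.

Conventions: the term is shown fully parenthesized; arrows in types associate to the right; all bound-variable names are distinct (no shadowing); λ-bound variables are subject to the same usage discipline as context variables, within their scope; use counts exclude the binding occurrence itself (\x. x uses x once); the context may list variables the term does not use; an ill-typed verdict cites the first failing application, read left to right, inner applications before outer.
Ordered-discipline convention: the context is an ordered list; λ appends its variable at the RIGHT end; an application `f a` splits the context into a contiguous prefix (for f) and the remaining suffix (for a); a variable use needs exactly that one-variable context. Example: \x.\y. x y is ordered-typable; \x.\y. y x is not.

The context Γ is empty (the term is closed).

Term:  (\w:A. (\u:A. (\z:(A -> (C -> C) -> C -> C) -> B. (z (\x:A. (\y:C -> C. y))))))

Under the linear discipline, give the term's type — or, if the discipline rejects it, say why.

not well-typed under linear — needs weakening: w, u, x unused
counts: w (λ-bound) ×0; u (λ-bound) ×0; z (λ-bound) ×1; x (λ-bound) ×0; y (λ-bound) ×1
use order (left to right): z, y
typing: the term checks, with type A -> A -> ((A -> (C -> C) -> C -> C) -> B) -> B
summary: ordered ✗, linear ✗, affine ✓, relevant ✗, unrestricted ✓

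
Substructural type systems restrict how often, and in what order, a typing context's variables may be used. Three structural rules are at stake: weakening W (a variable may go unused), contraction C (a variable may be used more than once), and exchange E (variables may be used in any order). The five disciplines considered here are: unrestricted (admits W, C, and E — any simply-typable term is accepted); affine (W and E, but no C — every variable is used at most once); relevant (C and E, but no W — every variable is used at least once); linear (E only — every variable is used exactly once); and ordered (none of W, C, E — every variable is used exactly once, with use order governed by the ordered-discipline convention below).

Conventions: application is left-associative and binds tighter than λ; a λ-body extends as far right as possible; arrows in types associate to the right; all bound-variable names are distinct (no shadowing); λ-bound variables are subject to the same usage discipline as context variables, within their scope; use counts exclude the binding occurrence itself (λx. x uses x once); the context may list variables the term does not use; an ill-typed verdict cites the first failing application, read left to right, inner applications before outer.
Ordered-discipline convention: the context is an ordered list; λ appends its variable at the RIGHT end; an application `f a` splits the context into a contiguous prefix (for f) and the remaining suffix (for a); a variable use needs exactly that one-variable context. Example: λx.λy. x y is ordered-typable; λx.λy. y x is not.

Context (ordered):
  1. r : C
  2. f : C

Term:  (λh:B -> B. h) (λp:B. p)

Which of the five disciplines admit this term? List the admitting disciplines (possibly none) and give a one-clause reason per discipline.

accepted by: affine, unrestricted
counts: r: 0, f: 0, h [bound]: 1, p [bound]: 1
left-to-right use order: h, p
typing: well-typed at B -> B
ordered: ✗, r, f never used (weakening)
linear: ✗, r, f never used (weakening)
affine: ✓, r, f, h, p: no repeats, contraction unneeded
relevant: ✗, r, f never used (weakening)
unrestricted: ✓, typability at B -> B is all that's needed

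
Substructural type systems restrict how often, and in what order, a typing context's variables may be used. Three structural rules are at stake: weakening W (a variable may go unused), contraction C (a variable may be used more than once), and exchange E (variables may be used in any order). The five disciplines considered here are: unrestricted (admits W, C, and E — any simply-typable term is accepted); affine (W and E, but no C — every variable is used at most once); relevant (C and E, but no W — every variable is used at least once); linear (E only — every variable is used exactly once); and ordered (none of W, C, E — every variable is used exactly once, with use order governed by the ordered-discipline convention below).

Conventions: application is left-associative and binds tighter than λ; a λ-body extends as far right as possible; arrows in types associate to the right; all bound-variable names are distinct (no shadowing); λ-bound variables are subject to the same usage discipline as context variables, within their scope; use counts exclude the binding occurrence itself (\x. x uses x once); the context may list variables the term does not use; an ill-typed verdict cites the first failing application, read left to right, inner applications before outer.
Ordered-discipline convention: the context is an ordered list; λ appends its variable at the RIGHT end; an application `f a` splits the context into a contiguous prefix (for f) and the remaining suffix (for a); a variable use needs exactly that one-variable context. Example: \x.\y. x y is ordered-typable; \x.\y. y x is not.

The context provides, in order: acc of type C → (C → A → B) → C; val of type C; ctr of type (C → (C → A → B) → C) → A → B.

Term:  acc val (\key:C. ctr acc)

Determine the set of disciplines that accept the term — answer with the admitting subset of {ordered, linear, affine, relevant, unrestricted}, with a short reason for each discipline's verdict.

admitted by: unrestricted
variable uses: acc ×2, val ×1, ctr ×1, key [bound] ×0
use order (left to right): acc, val, ctr, acc
typing: ✓ — C
ordered: ✗ — repeated use of acc ×2; unused: key — weakening required
linear: ✗ — repeated use of acc ×2; unused: key — weakening required
affine: ✗ — repeated use of acc ×2
relevant: ✗ — unused: key — weakening required
unrestricted: ✓ — typability at C is all that's needed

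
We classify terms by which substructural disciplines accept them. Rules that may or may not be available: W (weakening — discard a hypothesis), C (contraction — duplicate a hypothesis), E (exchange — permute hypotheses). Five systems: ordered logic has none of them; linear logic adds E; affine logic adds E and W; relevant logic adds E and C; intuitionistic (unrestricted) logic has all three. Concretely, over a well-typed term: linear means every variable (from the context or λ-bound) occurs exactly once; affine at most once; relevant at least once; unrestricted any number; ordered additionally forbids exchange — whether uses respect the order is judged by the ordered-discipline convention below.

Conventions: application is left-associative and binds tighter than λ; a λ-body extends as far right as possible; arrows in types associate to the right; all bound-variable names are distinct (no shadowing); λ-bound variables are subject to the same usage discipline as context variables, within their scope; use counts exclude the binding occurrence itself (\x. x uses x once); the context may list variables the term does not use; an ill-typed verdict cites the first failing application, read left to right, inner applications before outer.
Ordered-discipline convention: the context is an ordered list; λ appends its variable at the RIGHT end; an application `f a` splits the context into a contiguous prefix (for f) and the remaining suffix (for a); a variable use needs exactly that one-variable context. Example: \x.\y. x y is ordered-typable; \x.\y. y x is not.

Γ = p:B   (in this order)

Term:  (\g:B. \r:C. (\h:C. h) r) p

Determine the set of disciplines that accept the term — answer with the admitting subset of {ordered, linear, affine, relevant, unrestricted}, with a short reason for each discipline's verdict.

accepted by: affine, unrestricted
variable uses: p: 1×; g (λ-bound): 0×; r (λ-bound): 1×; h (λ-bound): 1×
left-to-right use order: h, r, p
typing: the term checks, with type C -> C
ordered: ✗, unused: g — weakening required
linear: ✗, unused: g — weakening required
affine: ✓, at most one use each (p, g, r, h)
relevant: ✗, unused: g — weakening required
unrestricted: ✓, well-typed at C -> C; no restrictions here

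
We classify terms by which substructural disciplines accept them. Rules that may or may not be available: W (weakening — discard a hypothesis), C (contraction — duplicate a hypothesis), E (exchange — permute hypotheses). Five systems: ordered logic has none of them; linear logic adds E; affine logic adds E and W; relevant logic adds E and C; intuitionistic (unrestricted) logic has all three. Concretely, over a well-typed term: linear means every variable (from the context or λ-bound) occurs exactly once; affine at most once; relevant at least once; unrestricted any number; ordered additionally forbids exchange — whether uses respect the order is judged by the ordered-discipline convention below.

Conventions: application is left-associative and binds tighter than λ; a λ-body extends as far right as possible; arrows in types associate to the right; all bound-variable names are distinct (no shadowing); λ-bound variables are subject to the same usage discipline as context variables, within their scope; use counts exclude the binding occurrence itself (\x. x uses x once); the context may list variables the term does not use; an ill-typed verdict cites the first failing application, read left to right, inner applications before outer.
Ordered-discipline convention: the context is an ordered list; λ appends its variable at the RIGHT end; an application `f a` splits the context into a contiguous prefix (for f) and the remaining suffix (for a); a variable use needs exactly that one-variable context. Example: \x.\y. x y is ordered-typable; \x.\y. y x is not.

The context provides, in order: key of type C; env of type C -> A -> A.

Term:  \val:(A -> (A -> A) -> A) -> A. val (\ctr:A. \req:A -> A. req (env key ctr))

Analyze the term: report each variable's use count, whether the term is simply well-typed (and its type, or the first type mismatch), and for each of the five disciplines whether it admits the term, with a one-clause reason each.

counts: key ×1, env ×1, val [bound] ×1, ctr [bound] ×1, req [bound] ×1
left-to-right use order: val, req, env, key, ctr
typing: well-typed at ((A -> (A -> A) -> A) -> A) -> A
ordered: ✗, use order val, req, env, key, ctr needs exchange
linear: ✓, exactly-once usage across key, env, val, ctr, req
affine: ✓, key, env, val, ctr, req: no repeats, contraction unneeded
relevant: ✓, at least one use each (key, env, val, ctr, req)
unrestricted: ✓, type-checks (((A -> (A -> A) -> A) -> A) -> A) and nothing is barred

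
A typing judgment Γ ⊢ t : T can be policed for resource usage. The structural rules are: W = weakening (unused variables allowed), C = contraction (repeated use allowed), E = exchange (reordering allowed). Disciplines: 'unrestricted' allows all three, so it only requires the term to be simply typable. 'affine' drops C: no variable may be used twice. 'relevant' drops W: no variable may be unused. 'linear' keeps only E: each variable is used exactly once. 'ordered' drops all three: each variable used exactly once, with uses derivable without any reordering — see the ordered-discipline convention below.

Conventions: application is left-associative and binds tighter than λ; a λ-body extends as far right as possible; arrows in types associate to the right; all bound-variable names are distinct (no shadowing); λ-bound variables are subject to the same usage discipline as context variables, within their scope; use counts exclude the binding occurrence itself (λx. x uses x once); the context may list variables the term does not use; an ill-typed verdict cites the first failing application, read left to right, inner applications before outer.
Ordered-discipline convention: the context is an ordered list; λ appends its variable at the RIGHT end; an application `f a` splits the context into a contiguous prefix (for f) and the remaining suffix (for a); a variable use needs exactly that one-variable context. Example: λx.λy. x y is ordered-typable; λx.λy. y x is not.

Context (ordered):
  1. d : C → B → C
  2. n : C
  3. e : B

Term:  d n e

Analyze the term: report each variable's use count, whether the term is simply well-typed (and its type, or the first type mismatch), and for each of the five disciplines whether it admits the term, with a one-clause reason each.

use counts: d ×1; n ×1; e ×1
use order (left to right): d, n, e
typing: well-typed at C
ordered: ✓, d, n, e: once each, no exchange needed
linear: ✓, d, n, e: one use apiece
affine: ✓, no duplicate uses among d, n, e
relevant: ✓, d, n, e: all used, weakening unneeded
unrestricted: ✓, simply typable at C; W, C, E all held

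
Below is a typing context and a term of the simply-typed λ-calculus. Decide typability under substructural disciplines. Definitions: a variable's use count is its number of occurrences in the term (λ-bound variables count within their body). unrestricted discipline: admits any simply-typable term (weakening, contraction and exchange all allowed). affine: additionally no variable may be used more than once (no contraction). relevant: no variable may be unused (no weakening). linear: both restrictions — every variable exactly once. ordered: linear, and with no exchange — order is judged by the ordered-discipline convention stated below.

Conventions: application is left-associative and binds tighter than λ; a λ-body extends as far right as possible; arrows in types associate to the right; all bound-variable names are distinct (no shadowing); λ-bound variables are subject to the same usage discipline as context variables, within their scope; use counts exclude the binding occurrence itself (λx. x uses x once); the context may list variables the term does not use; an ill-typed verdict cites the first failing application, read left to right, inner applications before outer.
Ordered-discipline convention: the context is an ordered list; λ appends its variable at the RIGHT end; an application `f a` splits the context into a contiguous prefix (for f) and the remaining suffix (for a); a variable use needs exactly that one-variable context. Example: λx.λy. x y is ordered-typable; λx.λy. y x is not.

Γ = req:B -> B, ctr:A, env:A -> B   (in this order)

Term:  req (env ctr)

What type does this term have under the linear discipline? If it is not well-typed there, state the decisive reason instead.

term : B
variable uses: req: 1, ctr: 1, env: 1
use order (left to right): req, env, ctr
typing: well-typed at B
summary: ordered ✗ | linear ✓ | affine ✓ | relevant ✓ | unrestricted ✓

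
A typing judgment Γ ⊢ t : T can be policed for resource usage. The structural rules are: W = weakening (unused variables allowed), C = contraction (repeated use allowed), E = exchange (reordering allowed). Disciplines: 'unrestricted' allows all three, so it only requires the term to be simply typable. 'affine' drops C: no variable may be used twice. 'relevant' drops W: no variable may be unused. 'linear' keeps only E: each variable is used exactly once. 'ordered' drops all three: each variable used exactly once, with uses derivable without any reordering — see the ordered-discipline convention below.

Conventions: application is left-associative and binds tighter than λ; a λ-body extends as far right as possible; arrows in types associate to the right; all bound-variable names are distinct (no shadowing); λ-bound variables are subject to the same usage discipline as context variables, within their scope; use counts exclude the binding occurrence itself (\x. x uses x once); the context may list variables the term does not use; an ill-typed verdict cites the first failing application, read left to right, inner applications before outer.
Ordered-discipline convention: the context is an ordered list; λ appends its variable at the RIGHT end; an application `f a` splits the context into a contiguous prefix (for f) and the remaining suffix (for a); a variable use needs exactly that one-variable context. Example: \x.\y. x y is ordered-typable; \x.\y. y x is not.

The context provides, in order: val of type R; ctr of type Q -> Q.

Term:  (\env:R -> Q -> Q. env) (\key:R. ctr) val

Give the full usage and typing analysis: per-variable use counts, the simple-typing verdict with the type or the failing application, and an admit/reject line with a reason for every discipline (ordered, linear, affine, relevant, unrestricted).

counts: val: 1; ctr: 1; env (λ-bound): 1; key (λ-bound): 0
use order (left to right): env, ctr, val
typing: the term checks, with type Q -> Q
ordered: ✗ — key never used (weakening)
linear: ✗ — key never used (weakening)
affine: ✓ — val, ctr, env, key: no repeats, contraction unneeded
relevant: ✗ — key never used (weakening)
unrestricted: ✓ — simply typable at Q -> Q; W, C, E all held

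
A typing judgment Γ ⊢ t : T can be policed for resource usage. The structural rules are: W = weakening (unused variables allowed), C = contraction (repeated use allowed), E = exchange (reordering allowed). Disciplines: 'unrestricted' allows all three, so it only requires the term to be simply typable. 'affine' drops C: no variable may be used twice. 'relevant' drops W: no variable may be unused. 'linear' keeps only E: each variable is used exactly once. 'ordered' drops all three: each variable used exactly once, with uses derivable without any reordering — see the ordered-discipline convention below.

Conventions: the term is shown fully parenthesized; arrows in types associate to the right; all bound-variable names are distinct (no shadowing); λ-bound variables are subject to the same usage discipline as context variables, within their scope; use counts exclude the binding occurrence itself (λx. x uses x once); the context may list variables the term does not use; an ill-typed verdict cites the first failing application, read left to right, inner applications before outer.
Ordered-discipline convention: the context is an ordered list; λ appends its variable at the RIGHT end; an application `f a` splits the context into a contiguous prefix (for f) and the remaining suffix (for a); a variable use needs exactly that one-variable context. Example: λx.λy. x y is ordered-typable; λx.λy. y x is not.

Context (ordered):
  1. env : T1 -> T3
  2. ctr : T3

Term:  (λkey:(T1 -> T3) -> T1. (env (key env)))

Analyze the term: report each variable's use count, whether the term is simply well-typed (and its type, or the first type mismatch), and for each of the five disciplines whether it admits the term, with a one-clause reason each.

usage: env ×2, ctr ×0, key [bound] ×1
order of uses: env, key, env
typing: ✓ — ((T1 -> T3) -> T1) -> T3
ordered ✗ (uses contraction: env ×2; ctr left unused)
linear ✗ (uses contraction: env ×2; ctr left unused)
affine ✗ (uses contraction: env ×2)
relevant ✗ (ctr left unused)
unrestricted ✓ (typability at ((T1 -> T3) -> T1) -> T3 is all that's needed)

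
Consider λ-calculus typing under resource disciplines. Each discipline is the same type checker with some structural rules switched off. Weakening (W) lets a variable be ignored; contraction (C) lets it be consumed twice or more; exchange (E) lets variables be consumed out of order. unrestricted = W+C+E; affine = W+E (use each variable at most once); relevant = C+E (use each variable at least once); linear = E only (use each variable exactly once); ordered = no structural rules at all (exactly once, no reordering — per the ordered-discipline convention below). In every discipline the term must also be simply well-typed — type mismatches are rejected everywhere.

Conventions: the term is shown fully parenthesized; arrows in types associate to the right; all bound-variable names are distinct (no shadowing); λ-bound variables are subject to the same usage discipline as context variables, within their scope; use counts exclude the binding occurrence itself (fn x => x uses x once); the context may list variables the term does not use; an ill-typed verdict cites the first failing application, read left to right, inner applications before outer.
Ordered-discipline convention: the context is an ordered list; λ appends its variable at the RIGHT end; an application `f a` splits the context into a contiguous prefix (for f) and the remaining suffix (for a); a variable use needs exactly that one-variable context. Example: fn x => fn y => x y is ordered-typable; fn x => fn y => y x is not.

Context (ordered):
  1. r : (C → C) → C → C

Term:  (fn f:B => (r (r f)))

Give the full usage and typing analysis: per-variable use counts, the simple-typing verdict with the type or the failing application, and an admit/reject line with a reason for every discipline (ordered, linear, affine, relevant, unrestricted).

use counts: r=2; f (λ-bound)=1
use order (left to right): r, r, f
typing: ill-typed: an argument B mismatches the expected C → C
ordered: ✗, a type mismatch blocks all five
linear: ✗, the type mismatch rejects it
affine: ✗, not simply typable
relevant: ✗, fails simple typing
unrestricted: ✗, a type mismatch blocks all five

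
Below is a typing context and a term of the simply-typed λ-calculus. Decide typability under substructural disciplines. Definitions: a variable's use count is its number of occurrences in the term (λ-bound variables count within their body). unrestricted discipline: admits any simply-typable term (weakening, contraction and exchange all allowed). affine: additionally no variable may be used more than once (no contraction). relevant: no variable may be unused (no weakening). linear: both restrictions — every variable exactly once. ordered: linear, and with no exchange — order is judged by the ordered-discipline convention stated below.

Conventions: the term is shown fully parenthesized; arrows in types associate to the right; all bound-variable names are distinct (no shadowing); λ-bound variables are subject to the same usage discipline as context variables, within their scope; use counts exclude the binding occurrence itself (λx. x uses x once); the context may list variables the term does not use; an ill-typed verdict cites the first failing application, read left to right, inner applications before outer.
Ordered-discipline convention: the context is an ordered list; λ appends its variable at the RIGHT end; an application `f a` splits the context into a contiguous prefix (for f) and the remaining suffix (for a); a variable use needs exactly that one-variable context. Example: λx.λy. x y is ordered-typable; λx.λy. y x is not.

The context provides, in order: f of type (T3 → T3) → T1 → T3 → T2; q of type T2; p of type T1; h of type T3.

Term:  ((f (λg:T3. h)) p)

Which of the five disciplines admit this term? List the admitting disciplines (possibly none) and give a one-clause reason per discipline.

admitting disciplines: affine, unrestricted
usage: f: 1, q: 0, p: 1, h: 1, g (bound): 0
use order (left to right): f, h, p
typing: well-typed at T3 → T2
ordered: ✗, q, g never used (weakening)
linear: ✗, q, g never used (weakening)
affine: ✓, no duplicate uses among f, q, p, h, g
relevant: ✗, q, g never used (weakening)
unrestricted: ✓, typability at T3 → T2 is all that's needed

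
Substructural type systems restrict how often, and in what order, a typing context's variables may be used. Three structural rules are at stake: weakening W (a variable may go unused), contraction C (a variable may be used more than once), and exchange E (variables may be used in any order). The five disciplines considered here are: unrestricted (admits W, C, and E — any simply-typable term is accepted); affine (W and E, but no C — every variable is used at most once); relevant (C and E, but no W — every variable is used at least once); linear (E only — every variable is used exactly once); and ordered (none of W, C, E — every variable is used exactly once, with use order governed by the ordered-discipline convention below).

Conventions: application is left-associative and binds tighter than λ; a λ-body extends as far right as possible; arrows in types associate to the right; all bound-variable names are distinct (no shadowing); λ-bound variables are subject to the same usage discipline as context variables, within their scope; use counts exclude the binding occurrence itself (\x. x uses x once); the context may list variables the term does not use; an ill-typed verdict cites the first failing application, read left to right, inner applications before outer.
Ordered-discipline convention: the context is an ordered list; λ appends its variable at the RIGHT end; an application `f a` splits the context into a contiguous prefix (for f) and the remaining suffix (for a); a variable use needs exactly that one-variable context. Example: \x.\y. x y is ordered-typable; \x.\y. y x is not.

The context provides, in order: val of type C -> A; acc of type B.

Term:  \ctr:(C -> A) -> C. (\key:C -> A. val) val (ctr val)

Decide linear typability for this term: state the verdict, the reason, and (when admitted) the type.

no — repeated use of val ×3; acc, key never used (weakening)
use counts: val ×3; acc ×0; ctr (λ-bound) ×1; key (λ-bound) ×0
use order (left to right): val, val, ctr, val
typing: well-typed at ((C -> A) -> C) -> A
across the five disciplines: ordered ✗ | linear ✗ | affine ✗ | relevant ✗ | unrestricted ✓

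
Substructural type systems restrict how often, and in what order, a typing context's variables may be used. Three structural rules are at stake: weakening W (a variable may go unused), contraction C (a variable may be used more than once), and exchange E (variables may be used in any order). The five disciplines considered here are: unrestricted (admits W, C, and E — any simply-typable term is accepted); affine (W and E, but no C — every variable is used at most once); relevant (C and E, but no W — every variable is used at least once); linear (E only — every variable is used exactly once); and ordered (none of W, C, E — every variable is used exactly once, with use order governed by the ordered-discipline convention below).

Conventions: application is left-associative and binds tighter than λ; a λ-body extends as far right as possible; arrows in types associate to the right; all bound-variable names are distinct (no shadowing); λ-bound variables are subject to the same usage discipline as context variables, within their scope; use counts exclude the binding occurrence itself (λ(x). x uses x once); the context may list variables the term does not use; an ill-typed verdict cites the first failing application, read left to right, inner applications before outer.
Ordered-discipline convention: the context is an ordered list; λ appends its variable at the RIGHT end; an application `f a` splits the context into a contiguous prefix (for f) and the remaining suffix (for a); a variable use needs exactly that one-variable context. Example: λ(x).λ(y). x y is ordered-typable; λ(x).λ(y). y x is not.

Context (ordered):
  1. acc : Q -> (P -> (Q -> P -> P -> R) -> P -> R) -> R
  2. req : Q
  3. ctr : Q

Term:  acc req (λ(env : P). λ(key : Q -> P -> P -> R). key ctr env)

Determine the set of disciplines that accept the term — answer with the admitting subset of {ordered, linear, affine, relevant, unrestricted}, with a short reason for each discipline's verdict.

admitting disciplines: linear, affine, relevant, unrestricted
variable uses: acc: 1×, req: 1×, ctr: 1×, env (λ-bound): 1×, key (λ-bound): 1×
uses in reading order: acc, req, key, ctr, env
typing: well-typed — term : R
ordered ✗ (no contiguous prefix/suffix split fits acc, req, key, ctr, env)
linear ✓ (acc, req, ctr, env, key: one use apiece)
affine ✓ (acc, req, ctr, env, key: no repeats, contraction unneeded)
relevant ✓ (none of acc, req, ctr, env, key goes unused)
unrestricted ✓ (well-typed at R; no restrictions here)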